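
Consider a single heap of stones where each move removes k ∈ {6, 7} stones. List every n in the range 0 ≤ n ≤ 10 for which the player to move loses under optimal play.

Compute g(0), g(1), … for moves {6, 7}:
g(0) = mex{} = 0
g(1) = mex{} = 0
g(2) = mex{} = 0
g(3) = mex{} = 0
g(4) = mex{} = 0
g(5) = mex{} = 0
g(6) = mex{0} = 1
g(7) = mex{0} = 1
g(8) = mex{0} = 1
g(9) = mex{0} = 1
g(10) = mex{0} = 1
The P-positions (g = 0) in 0..10 are 0, 1, 2, 3, 4, 5.

0, 1, 2, 3, 4, 5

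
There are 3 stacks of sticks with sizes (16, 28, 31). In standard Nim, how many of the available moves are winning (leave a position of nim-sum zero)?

3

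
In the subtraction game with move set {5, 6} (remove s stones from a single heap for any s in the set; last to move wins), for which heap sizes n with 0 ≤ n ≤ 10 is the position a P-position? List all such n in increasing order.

0, 1, 2, 3, 4

Build the Grundy sequence with g(k) = mex{g(k−s) : s ∈ {5, 6}, s ≤ k}:
g(0) = mex{} = 0
g(1) = mex{} = 0
g(2) = mex{} = 0
g(3) = mex{} = 0
g(4) = mex{} = 0
g(5) = mex{0} = 1
g(6) = mex{0} = 1
g(7) = mex{0} = 1
g(8) = mex{0} = 1
g(9) = mex{0} = 1
g(10) = mex{0,1} = 2
The P-positions (g = 0) in 0..10 are 0, 1, 2, 3, 4.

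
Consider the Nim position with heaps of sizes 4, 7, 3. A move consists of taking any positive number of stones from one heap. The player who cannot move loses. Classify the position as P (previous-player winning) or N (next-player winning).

P-position

Write each in binary and XOR column by column:
  100  (4)
  111  (7)
  011  (3)
  ---
  000  (0)
The nim-sum is 0, so this is a P-position: the player to move is in a losing position under optimal play.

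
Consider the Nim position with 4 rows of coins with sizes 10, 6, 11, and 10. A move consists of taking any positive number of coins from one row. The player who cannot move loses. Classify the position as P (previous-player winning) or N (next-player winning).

Compute the nim-sum pairwise:
10 XOR 6 = 12
12 XOR 11 = 7
7 XOR 10 = 13
The nim-sum is 13 ≠ 0, so this is an N-position: the player to move can win.

N-position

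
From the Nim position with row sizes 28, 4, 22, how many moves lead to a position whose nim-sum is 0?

Compute the nim-sum pairwise:
28 XOR 4 = 24
24 XOR 22 = 14
The overall nim-sum is X = 14. A row of size p has a winning move iff p XOR X < p (reduce it to p XOR X).
  28: 28 XOR 14 = 18 < 28 — winning move (to 18).
  4: 4 XOR 14 = 10 ≥ 4 — no move.
  22: 22 XOR 14 = 24 ≥ 22 — no move.
That gives 1 winning move.

1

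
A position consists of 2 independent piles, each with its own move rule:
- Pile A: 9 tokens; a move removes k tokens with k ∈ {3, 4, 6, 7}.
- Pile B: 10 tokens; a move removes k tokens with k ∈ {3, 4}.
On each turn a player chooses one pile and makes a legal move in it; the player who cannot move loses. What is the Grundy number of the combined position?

2

Build the Grundy sequence for pile A with g(k) = mex{g(k−s) : s ∈ {3, 4, 6, 7}, s ≤ k}:
g(0) = mex{} = 0
g(1) = mex{} = 0
g(2) = mex{} = 0
g(3) = mex{0} = 1
g(4) = mex{0} = 1
g(5) = mex{0} = 1
g(6) = mex{0,1} = 2
g(7) = mex{0,1} = 2
g(8) = mex{0,1} = 2
g(9) = mex{0,1,2} = 3
So g(9) = 3.
Grundy values for pile B (subtraction set {3, 4}):
g(0) = mex{} = 0
g(1) = mex{} = 0
g(2) = mex{} = 0
g(3) = mex{0} = 1
g(4) = mex{0} = 1
g(5) = mex{0} = 1
g(6) = mex{0,1} = 2
g(7) = mex{1} = 0
g(8) = mex{1} = 0
g(9) = mex{1,2} = 0
g(10) = mex{0,2} = 1
So g(10) = 1.
By the Sprague-Grundy theorem, the Grundy value of a sum of independent games is the XOR of the component values.
Combined value = 3 ⊕ 1 = 2.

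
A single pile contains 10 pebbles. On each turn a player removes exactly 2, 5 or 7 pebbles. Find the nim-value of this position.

0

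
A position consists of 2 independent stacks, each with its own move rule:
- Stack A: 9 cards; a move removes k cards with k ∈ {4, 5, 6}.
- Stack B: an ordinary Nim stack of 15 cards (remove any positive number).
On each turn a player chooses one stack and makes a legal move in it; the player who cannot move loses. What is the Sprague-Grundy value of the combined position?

Build the Grundy sequence for stack A with g(k) = mex{g(k−s) : s ∈ {4, 5, 6}, s ≤ k}:
g(0) = mex{} = 0
g(1) = mex{} = 0
g(2) = mex{} = 0
g(3) = mex{} = 0
g(4) = mex{0} = 1
g(5) = mex{0} = 1
g(6) = mex{0} = 1
g(7) = mex{0} = 1
g(8) = mex{0,1} = 2
g(9) = mex{0,1} = 2
So g(9) = 2.
Stack B is a plain Nim stack of size 15, so its Grundy value is 15.
The value of a disjunctive sum is the nim-sum of the parts.
Combined value = 2 XOR 15 = 13.

13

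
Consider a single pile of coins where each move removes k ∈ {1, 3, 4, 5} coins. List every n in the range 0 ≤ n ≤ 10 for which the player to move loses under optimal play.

0, 2, 8, 10

Grundy values for subtraction set {1, 3, 4, 5}:
g(0) = mex{} = 0
g(1) = mex{0} = 1
g(2) = mex{1} = 0
g(3) = mex{0} = 1
g(4) = mex{0,1} = 2
g(5) = mex{0,1,2} = 3
g(6) = mex{0,1,3} = 2
g(7) = mex{0,1,2} = 3
g(8) = mex{1,2,3} = 0
g(9) = mex{0,2,3} = 1
g(10) = mex{1,2,3} = 0
The P-positions (g = 0) in 0..10 are 0, 2, 8, 10.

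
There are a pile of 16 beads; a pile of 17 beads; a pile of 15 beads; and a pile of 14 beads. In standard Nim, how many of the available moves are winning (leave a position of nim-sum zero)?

0

Compute the nim-sum pairwise:
16 ⊕ 17 = 1
1 ⊕ 15 = 14
14 ⊕ 14 = 0
The nim-sum is already 0, so every move leaves a nonzero nim-sum — there are no winning moves.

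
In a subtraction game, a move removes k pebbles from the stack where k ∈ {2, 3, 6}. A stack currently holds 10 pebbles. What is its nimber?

Build the Grundy sequence with g(k) = mex{g(k−s) : s ∈ {2, 3, 6}, s ≤ k}:
g(0) = mex{} = 0
g(1) = mex{} = 0
g(2) = mex{0} = 1
g(3) = mex{0} = 1
g(4) = mex{0,1} = 2
g(5) = mex{1} = 0
g(6) = mex{0,1,2} = 3
g(7) = mex{0,2} = 1
g(8) = mex{0,1,3} = 2
g(9) = mex{1,3} = 0
g(10) = mex{1,2} = 0
So g(10) = 0.

0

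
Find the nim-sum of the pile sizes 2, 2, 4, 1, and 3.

6

Compute the nim-sum pairwise:
2 ⊕ 2 = 0
0 ⊕ 4 = 4
4 ⊕ 1 = 5
5 ⊕ 3 = 6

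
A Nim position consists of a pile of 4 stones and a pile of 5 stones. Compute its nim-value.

Nim-sum: 4 ^ 5 = 1.

1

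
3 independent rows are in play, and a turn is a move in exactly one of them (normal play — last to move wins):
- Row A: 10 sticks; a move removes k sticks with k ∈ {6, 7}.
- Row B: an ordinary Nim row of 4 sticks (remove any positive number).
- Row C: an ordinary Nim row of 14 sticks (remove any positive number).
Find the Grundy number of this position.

11

Build the Grundy sequence for row A with g(k) = mex{g(k−s) : s ∈ {6, 7}, s ≤ k}:
k:     0  1  2  3  4  5  6  7  8  9 10
g(k):  0  0  0  0  0  0  1  1  1  1  1
So g(10) = 1.
Row B is a plain Nim row of size 4, so its Grundy value is 4.
Row C is a plain Nim row of size 14, so its Grundy value is 14.
The value of a disjunctive sum is the nim-sum of the parts.
Combined value = 1 XOR 4 XOR 14 = 11.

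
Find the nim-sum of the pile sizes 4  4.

Nim-sum: 4 ^ 4 = 0.

0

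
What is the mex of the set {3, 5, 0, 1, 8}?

2

The values 0, 1 are all present; 2 is the first non-negative integer missing from the set.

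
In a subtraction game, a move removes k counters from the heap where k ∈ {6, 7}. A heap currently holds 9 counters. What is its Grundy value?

1

Build the Grundy sequence with g(k) = mex{g(k−s) : s ∈ {6, 7}, s ≤ k}:
k:     0  1  2  3  4  5  6  7  8  9
g(k):  0  0  0  0  0  0  1  1  1  1
So g(9) = 1.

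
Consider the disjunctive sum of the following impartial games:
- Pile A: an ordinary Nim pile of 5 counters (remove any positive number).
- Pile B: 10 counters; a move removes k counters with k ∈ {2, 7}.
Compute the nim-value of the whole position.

Pile A is a plain Nim pile of size 5, so its Grundy value is 5.
Grundy values for pile B (subtraction set {2, 7}):
k:     0  1  2  3  4  5  6  7  8  9 10
g(k):  0  0  1  1  0  0  1  1  2  0  0
So g(10) = 0.
The value of a disjunctive sum is the nim-sum of the parts.
Combined value = 5 XOR 0 = 5.

5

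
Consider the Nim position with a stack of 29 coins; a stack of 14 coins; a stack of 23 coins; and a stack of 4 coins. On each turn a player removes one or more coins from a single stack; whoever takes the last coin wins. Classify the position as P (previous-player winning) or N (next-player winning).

Nim-sum: 29 ^ 14 ^ 23 ^ 4 = 0.
The nim-sum is 0, so this is a P-position: the player to move is in a losing position under optimal play.

P-position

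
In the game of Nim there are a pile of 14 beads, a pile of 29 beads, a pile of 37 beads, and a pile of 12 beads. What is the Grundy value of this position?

58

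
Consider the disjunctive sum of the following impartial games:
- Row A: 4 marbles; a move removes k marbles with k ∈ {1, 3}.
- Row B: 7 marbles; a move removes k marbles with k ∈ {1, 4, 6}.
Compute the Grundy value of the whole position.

Build the Grundy sequence for row A with g(k) = mex{g(k−s) : s ∈ {1, 3}, s ≤ k}:
k:     0  1  2  3  4
g(k):  0  1  0  1  0
So g(4) = 0.
For row B, compute g(0), g(1), … with moves {1, 4, 6}:
k:     0  1  2  3  4  5  6  7
g(k):  0  1  0  1  2  0  1  0
So g(7) = 0.
The value of a disjunctive sum is the nim-sum of the parts.
Combined value = 0 XOR 0 = 0.

0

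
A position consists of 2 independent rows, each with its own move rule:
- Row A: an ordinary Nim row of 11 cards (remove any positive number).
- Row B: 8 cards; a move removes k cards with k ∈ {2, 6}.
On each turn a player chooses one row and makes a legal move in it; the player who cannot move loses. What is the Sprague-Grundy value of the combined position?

Row A is a plain Nim row of size 11, so its Grundy value is 11.
Grundy values for row B (subtraction set {2, 6}):
g(0) = mex{} = 0
g(1) = mex{} = 0
g(2) = mex{0} = 1
g(3) = mex{0} = 1
g(4) = mex{1} = 0
g(5) = mex{1} = 0
g(6) = mex{0} = 1
g(7) = mex{0} = 1
g(8) = mex{1} = 0
So g(8) = 0.
The value of a disjunctive sum is the nim-sum of the parts.
Combined value = 11 XOR 0 = 11.

11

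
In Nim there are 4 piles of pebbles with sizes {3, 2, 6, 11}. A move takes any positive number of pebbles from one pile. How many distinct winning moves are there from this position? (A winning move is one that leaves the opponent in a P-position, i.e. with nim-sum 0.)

Write each in binary and XOR column by column:
  0011  (3)
  0010  (2)
  0110  (6)
  1011  (11)
  ----
  1100  (12)
The overall nim-sum is X = 12. A pile of size p has a winning move iff p XOR X < p (reduce it to p XOR X).
  3: 3 XOR 12 = 15 ≥ 3 — no move.
  2: 2 XOR 12 = 14 ≥ 2 — no move.
  6: 6 XOR 12 = 10 ≥ 6 — no move.
  11: 11 XOR 12 = 7 < 11 — winning move (to 7).
That gives 1 winning move.

1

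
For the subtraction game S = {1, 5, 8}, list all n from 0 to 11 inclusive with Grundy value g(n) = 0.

0, 2, 4, 6

Build the Grundy sequence with g(k) = mex{g(k−s) : s ∈ {1, 5, 8}, s ≤ k}:
k:     0  1  2  3  4  5  6  7  8  9 10 11
g(k):  0  1  0  1  0  1  0  1  2  3  2  3
The P-positions (g = 0) in 0..11 are 0, 2, 4, 6.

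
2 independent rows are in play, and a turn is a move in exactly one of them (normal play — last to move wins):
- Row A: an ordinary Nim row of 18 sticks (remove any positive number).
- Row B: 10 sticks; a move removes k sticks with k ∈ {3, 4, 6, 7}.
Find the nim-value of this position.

Row A is a plain Nim row of size 18, so its Grundy value is 18.
For row B, compute g(0), g(1), … with moves {3, 4, 6, 7}:
k:     0  1  2  3  4  5  6  7  8  9 10
g(k):  0  0  0  1  1  1  2  2  2  3  0
So g(10) = 0.
The value of a disjunctive sum is the nim-sum of the parts.
Combined value = 18 ⊕ 0 = 18.

18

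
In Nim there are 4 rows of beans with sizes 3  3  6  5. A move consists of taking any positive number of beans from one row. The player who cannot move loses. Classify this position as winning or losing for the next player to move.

Compute the nim-sum pairwise:
3 ^ 3 = 0
0 ^ 6 = 6
6 ^ 5 = 3
The nim-sum is 3 ≠ 0, so this is an N-position: the player to move can win.

Winning position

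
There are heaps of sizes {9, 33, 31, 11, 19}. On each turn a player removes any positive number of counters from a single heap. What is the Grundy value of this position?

47

Bitwise XOR of the heap sizes:
  001001  (9)
  100001  (33)
  011111  (31)
  001011  (11)
  010011  (19)
  ------
  101111  (47)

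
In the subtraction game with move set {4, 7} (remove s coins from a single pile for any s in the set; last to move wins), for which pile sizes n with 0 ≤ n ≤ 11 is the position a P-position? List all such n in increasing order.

Build the Grundy sequence with g(k) = mex{g(k−s) : s ∈ {4, 7}, s ≤ k}:
k:     0  1  2  3  4  5  6  7  8  9 10 11
g(k):  0  0  0  0  1  1  1  1  2  2  2  0
The P-positions (g = 0) in 0..11 are 0, 1, 2, 3, 11.

0, 1, 2, 3, 11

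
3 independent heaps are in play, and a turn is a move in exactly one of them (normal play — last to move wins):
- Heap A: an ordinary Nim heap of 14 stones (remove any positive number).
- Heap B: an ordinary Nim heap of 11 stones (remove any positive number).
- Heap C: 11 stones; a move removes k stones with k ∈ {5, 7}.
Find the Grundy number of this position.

7

Heap A is a plain Nim heap of size 14, so its Grundy value is 14.
Heap B is a plain Nim heap of size 11, so its Grundy value is 11.
Build the Grundy sequence for heap C with g(k) = mex{g(k−s) : s ∈ {5, 7}, s ≤ k}:
k:     0  1  2  3  4  5  6  7  8  9 10 11
g(k):  0  0  0  0  0  1  1  1  1  1  2  2
So g(11) = 2.
By the Sprague-Grundy theorem, the Grundy value of a sum of independent games is the XOR of the component values.
Combined value = 14 ⊕ 11 ⊕ 2 = 7.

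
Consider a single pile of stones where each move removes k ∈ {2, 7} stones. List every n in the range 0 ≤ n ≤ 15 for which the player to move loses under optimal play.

0, 1, 4, 5, 9, 10, 13, 14

Grundy values for subtraction set {2, 7}:
k:     0  1  2  3  4  5  6  7  8  9 10 11 12 13 14 15
g(k):  0  0  1  1  0  0  1  1  2  0  0  1  1  0  0  1
The P-positions (g = 0) in 0..15 are 0, 1, 4, 5, 9, 10, 13, 14.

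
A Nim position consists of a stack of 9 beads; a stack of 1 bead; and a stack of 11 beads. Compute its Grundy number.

Write each in binary and XOR column by column:
  1001  (9)
  0001  (1)
  1011  (11)
  ----
  0011  (3)

3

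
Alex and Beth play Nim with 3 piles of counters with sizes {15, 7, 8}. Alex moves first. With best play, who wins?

Compute the nim-sum pairwise:
15 XOR 7 = 8
8 XOR 8 = 0
The nim-sum is 0, so this is a P-position: the player to move is in a losing position under optimal play; Alex is about to move from it and so loses — Beth wins.

Beth wins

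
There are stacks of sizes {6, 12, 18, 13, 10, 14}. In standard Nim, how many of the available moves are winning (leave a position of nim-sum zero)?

1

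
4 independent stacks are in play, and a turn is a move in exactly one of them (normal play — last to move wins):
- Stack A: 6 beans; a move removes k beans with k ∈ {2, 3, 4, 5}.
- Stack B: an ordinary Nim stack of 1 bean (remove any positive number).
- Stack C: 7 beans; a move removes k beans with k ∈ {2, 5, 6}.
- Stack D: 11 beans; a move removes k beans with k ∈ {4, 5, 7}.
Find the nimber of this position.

Grundy values for stack A (subtraction set {2, 3, 4, 5}):
k:     0  1  2  3  4  5  6
g(k):  0  0  1  1  2  2  3
So g(6) = 3.
Stack B is a plain Nim stack of size 1, so its Grundy value is 1.
Build the Grundy sequence for stack C with g(k) = mex{g(k−s) : s ∈ {2, 5, 6}, s ≤ k}:
k:     0  1  2  3  4  5  6  7
g(k):  0  0  1  1  0  2  1  3
So g(7) = 3.
Grundy values for stack D (subtraction set {4, 5, 7}):
k:     0  1  2  3  4  5  6  7  8  9 10 11
g(k):  0  0  0  0  1  1  1  1  2  2  2  0
So g(11) = 0.
By the Sprague-Grundy theorem, the Grundy value of a sum of independent games is the XOR of the component values.
Combined value = 3 ⊕ 1 ⊕ 3 ⊕ 0 = 1.

1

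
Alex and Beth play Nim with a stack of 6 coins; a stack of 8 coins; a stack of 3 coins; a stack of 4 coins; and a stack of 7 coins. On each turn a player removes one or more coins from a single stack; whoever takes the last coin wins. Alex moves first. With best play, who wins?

Alex wins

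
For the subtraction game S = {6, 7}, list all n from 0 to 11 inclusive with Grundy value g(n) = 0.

0, 1, 2, 3, 4, 5

Compute g(0), g(1), … for moves {6, 7}:
k:     0  1  2  3  4  5  6  7  8  9 10 11
g(k):  0  0  0  0  0  0  1  1  1  1  1  1
The P-positions (g = 0) in 0..11 are 0, 1, 2, 3, 4, 5.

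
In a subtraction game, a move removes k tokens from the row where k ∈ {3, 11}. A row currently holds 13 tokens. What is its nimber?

2

Compute g(0), g(1), … for moves {3, 11}:
g(0) = mex{} = 0
g(1) = mex{} = 0
g(2) = mex{} = 0
g(3) = mex{0} = 1
g(4) = mex{0} = 1
g(5) = mex{0} = 1
g(6) = mex{1} = 0
g(7) = mex{1} = 0
g(8) = mex{1} = 0
g(9) = mex{0} = 1
g(10) = mex{0} = 1
g(11) = mex{0} = 1
g(12) = mex{0,1} = 2
g(13) = mex{0,1} = 2
So g(13) = 2.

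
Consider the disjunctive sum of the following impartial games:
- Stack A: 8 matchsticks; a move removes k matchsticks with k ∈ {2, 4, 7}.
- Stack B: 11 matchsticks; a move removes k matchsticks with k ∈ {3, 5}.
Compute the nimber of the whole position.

0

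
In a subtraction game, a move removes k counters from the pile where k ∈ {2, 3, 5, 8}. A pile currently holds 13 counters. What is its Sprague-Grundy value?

1

Compute g(0), g(1), … for moves {2, 3, 5, 8}:
g(0) = mex{} = 0
g(1) = mex{} = 0
g(2) = mex{0} = 1
g(3) = mex{0} = 1
g(4) = mex{0,1} = 2
g(5) = mex{0,1} = 2
g(6) = mex{0,1,2} = 3
g(7) = mex{1,2} = 0
g(8) = mex{0,1,2,3} = 4
g(9) = mex{0,2,3} = 1
g(10) = mex{0,1,2,4} = 3
g(11) = mex{1,3,4} = 0
g(12) = mex{0,1,2,3} = 4
g(13) = mex{0,2,3,4} = 1
So g(13) = 1.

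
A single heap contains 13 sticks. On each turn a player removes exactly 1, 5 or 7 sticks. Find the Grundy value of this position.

1

Grundy values for subtraction set {1, 5, 7}:
k:     0  1  2  3  4  5  6  7  8  9 10 11 12 13
g(k):  0  1  0  1  0  1  0  1  0  1  0  1  0  1
So g(13) = 1.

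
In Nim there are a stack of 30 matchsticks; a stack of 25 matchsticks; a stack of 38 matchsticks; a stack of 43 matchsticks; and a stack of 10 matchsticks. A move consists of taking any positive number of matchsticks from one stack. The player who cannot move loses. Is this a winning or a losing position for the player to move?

In binary:
  011110  (30)
  011001  (25)
  100110  (38)
  101011  (43)
  001010  (10)
  ------
  000000  (0)
The nim-sum is 0, so this is a P-position: the player to move is in a losing position under optimal play.

Losing position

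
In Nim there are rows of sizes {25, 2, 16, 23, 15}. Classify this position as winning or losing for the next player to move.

Winning position

Compute the nim-sum pairwise:
25 ⊕ 2 = 27
27 ⊕ 16 = 11
11 ⊕ 23 = 28
28 ⊕ 15 = 19
The nim-sum is 19 ≠ 0, so this is an N-position: the player to move can win.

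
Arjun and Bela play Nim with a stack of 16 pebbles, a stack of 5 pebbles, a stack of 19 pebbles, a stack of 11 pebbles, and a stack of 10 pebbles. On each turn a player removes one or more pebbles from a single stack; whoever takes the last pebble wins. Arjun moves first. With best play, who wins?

Arjun wins

Nim-sum: 16 XOR 5 XOR 19 XOR 11 XOR 10 = 7.
The nim-sum is 7 ≠ 0, so this is an N-position: the player to move can win; Arjun has a winning move.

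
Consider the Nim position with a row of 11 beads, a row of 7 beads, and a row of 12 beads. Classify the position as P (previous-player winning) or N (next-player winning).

Compute the nim-sum pairwise:
11 ⊕ 7 = 12
12 ⊕ 12 = 0
The nim-sum is 0, so this is a P-position: the player to move is in a losing position under optimal play.

P-position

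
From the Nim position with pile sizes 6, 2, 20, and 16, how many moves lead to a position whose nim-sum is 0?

Nim-sum: 6 ⊕ 2 ⊕ 20 ⊕ 16 = 0.
The nim-sum is already 0, so every move leaves a nonzero nim-sum — there are no winning moves.

0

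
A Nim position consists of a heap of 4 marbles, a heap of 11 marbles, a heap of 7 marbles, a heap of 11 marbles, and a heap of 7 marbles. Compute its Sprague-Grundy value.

4

Compute the nim-sum pairwise:
4 ⊕ 11 = 15
15 ⊕ 7 = 8
8 ⊕ 11 = 3
3 ⊕ 7 = 4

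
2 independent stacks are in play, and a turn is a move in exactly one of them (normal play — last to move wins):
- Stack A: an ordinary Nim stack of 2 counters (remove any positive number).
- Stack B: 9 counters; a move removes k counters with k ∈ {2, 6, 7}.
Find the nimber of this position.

2

Stack A is a plain Nim stack of size 2, so its Grundy value is 2.
Build the Grundy sequence for stack B with g(k) = mex{g(k−s) : s ∈ {2, 6, 7}, s ≤ k}:
k:     0  1  2  3  4  5  6  7  8  9
g(k):  0  0  1  1  0  0  1  1  2  0
So g(9) = 0.
The value of a disjunctive sum is the nim-sum of the parts.
Combined value = 2 XOR 0 = 2.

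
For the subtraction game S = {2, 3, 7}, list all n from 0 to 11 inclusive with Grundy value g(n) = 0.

0, 1, 5, 6, 10, 11

Build the Grundy sequence with g(k) = mex{g(k−s) : s ∈ {2, 3, 7}, s ≤ k}:
k:     0  1  2  3  4  5  6  7  8  9 10 11
g(k):  0  0  1  1  2  0  0  1  1  2  0  0
The P-positions (g = 0) in 0..11 are 0, 1, 5, 6, 10, 11.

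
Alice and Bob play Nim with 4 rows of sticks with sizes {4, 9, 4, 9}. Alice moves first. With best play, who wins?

Compute the nim-sum pairwise:
4 XOR 9 = 13
13 XOR 4 = 9
9 XOR 9 = 0
The nim-sum is 0, so this is a P-position: the player to move is in a losing position under optimal play; Alice is about to move from it and so loses — Bob wins.

Bob wins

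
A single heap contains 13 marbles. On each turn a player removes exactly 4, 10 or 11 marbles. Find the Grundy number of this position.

1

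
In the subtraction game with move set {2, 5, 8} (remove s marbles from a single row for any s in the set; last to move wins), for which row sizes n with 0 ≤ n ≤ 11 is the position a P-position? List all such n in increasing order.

0, 1, 4, 7, 10, 11

Compute g(0), g(1), … for moves {2, 5, 8}:
g(0) = mex{} = 0
g(1) = mex{} = 0
g(2) = mex{0} = 1
g(3) = mex{0} = 1
g(4) = mex{1} = 0
g(5) = mex{0,1} = 2
g(6) = mex{0} = 1
g(7) = mex{1,2} = 0
g(8) = mex{0,1} = 2
g(9) = mex{0} = 1
g(10) = mex{1,2} = 0
g(11) = mex{1} = 0
The P-positions (g = 0) in 0..11 are 0, 1, 4, 7, 10, 11.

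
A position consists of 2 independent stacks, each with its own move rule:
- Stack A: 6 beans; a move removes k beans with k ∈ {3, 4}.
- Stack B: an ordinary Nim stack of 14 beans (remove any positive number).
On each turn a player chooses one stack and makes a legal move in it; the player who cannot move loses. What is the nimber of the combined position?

Grundy values for stack A (subtraction set {3, 4}):
g(0) = mex{} = 0
g(1) = mex{} = 0
g(2) = mex{} = 0
g(3) = mex{0} = 1
g(4) = mex{0} = 1
g(5) = mex{0} = 1
g(6) = mex{0,1} = 2
So g(6) = 2.
Stack B is a plain Nim stack of size 14, so its Grundy value is 14.
The value of a disjunctive sum is the nim-sum of the parts.
Combined value = 2 ⊕ 14 = 12.

12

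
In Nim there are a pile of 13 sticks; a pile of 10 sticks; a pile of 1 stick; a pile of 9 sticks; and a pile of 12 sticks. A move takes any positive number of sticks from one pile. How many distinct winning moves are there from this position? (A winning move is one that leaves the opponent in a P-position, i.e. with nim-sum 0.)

1

Write each in binary and XOR column by column:
  1101  (13)
  1010  (10)
  0001  (1)
  1001  (9)
  1100  (12)
  ----
  0011  (3)
The overall nim-sum is X = 3. A pile of size p has a winning move iff p XOR X < p (reduce it to p XOR X).
  13: 13 XOR 3 = 14 ≥ 13 — no move.
  10: 10 XOR 3 = 9 < 10 — winning move (to 9).
  1: 1 XOR 3 = 2 ≥ 1 — no move.
  9: 9 XOR 3 = 10 ≥ 9 — no move.
  12: 12 XOR 3 = 15 ≥ 12 — no move.
That gives 1 winning move.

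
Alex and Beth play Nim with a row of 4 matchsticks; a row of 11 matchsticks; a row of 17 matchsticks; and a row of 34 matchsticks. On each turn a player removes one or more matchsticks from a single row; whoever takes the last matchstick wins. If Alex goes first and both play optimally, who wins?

Nim-sum: 4 ^ 11 ^ 17 ^ 34 = 60.
The nim-sum is 60 ≠ 0, so this is an N-position: the player to move can win; Alex has a winning move.

Alex wins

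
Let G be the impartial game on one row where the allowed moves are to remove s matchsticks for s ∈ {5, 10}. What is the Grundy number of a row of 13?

2

Compute g(0), g(1), … for moves {5, 10}:
k:     0  1  2  3  4  5  6  7  8  9 10 11 12 13
g(k):  0  0  0  0  0  1  1  1  1  1  2  2  2  2
So g(13) = 2.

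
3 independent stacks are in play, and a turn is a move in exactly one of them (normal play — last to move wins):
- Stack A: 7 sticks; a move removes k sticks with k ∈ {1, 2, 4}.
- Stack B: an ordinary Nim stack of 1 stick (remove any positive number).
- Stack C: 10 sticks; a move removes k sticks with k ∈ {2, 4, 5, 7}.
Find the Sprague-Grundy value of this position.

0

Build the Grundy sequence for stack A with g(k) = mex{g(k−s) : s ∈ {1, 2, 4}, s ≤ k}:
k:     0  1  2  3  4  5  6  7
g(k):  0  1  2  0  1  2  0  1
So g(7) = 1.
Stack B is a plain Nim stack of size 1, so its Grundy value is 1.
Grundy values for stack C (subtraction set {2, 4, 5, 7}):
g(0) = mex{} = 0
g(1) = mex{} = 0
g(2) = mex{0} = 1
g(3) = mex{0} = 1
g(4) = mex{0,1} = 2
g(5) = mex{0,1} = 2
g(6) = mex{0,1,2} = 3
g(7) = mex{0,1,2} = 3
g(8) = mex{0,1,2,3} = 4
g(9) = mex{1,2,3} = 0
g(10) = mex{1,2,3,4} = 0
So g(10) = 0.
By the Sprague-Grundy theorem, the Grundy value of a sum of independent games is the XOR of the component values.
Combined value = 1 ⊕ 1 ⊕ 0 = 0.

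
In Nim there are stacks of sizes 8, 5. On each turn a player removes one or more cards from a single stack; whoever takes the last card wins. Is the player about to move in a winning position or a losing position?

Winning position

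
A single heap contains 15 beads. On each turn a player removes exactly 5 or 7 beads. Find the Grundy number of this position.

Compute g(0), g(1), … for moves {5, 7}:
k:     0  1  2  3  4  5  6  7  8  9 10 11 12 13 14 15
g(k):  0  0  0  0  0  1  1  1  1  1  2  2  0  0  0  0
So g(15) = 0.

0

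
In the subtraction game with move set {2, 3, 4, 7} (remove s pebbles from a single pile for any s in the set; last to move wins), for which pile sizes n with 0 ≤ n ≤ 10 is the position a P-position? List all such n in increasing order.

Compute g(0), g(1), … for moves {2, 3, 4, 7}:
g(0) = mex{} = 0
g(1) = mex{} = 0
g(2) = mex{0} = 1
g(3) = mex{0} = 1
g(4) = mex{0,1} = 2
g(5) = mex{0,1} = 2
g(6) = mex{1,2} = 0
g(7) = mex{0,1,2} = 3
g(8) = mex{0,2} = 1
g(9) = mex{0,1,2,3} = 4
g(10) = mex{0,1,3} = 2
The P-positions (g = 0) in 0..10 are 0, 1, 6.

0, 1, 6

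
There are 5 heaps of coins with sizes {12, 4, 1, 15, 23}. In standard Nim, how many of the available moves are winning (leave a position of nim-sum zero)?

1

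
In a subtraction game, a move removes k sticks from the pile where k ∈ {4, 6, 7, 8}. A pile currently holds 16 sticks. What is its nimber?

Grundy values for subtraction set {4, 6, 7, 8}:
k:     0  1  2  3  4  5  6  7  8  9 10 11 12 13 14 15 16
g(k):  0  0  0  0  1  1  1  1  2  2  2  2  0  0  0  0  1
So g(16) = 1.

1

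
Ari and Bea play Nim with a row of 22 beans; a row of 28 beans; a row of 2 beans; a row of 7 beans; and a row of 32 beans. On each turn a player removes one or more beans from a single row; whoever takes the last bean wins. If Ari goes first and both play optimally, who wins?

Write each in binary and XOR column by column:
  010110  (22)
  011100  (28)
  000010  (2)
  000111  (7)
  100000  (32)
  ------
  101111  (47)
The nim-sum is 47 ≠ 0, so this is an N-position: the player to move can win; Ari has a winning move.

Ari wins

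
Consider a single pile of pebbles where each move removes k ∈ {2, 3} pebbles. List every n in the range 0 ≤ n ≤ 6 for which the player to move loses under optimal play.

0, 1, 5, 6

Compute g(0), g(1), … for moves {2, 3}:
g(0) = mex{} = 0
g(1) = mex{} = 0
g(2) = mex{0} = 1
g(3) = mex{0} = 1
g(4) = mex{0,1} = 2
g(5) = mex{1} = 0
g(6) = mex{1,2} = 0
The P-positions (g = 0) in 0..6 are 0, 1, 5, 6.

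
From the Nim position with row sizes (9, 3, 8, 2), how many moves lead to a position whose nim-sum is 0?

Compute the nim-sum pairwise:
9 ^ 3 = 10
10 ^ 8 = 2
2 ^ 2 = 0
The nim-sum is already 0, so every move leaves a nonzero nim-sum — there are no winning moves.

0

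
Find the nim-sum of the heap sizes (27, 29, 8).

14

Nim-sum: 27 ^ 29 ^ 8 = 14.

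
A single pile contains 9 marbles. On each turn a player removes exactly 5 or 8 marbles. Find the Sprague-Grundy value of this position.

Compute g(0), g(1), … for moves {5, 8}:
g(0) = mex{} = 0
g(1) = mex{} = 0
g(2) = mex{} = 0
g(3) = mex{} = 0
g(4) = mex{} = 0
g(5) = mex{0} = 1
g(6) = mex{0} = 1
g(7) = mex{0} = 1
g(8) = mex{0} = 1
g(9) = mex{0} = 1
So g(9) = 1.

1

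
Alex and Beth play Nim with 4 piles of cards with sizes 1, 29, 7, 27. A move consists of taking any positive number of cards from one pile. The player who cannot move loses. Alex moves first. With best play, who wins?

Nim-sum: 1 ⊕ 29 ⊕ 7 ⊕ 27 = 0.
The nim-sum is 0, so this is a P-position: the player to move is in a losing position under optimal play; Alex is about to move from it and so loses — Beth wins.

Beth wins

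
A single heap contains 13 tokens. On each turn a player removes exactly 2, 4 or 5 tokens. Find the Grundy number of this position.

3

Compute g(0), g(1), … for moves {2, 4, 5}:
g(0) = mex{} = 0
g(1) = mex{} = 0
g(2) = mex{0} = 1
g(3) = mex{0} = 1
g(4) = mex{0,1} = 2
g(5) = mex{0,1} = 2
g(6) = mex{0,1,2} = 3
g(7) = mex{1,2} = 0
g(8) = mex{1,2,3} = 0
g(9) = mex{0,2} = 1
g(10) = mex{0,2,3} = 1
g(11) = mex{0,1,3} = 2
g(12) = mex{0,1} = 2
g(13) = mex{0,1,2} = 3
So g(13) = 3.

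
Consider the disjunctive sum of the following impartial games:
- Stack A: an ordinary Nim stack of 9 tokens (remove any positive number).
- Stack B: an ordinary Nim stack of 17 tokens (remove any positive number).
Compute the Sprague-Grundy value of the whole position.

Stack A is a plain Nim stack of size 9, so its Grundy value is 9.
Stack B is a plain Nim stack of size 17, so its Grundy value is 17.
By the Sprague-Grundy theorem, the Grundy value of a sum of independent games is the XOR of the component values.
Combined value = 9 XOR 17 = 24.

24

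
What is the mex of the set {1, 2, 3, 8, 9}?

0 is not in the set, so the mex is 0.

0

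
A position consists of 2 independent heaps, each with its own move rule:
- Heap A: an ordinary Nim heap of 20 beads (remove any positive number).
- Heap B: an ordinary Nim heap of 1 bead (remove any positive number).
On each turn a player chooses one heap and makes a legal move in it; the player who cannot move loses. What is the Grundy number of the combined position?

Heap A is a plain Nim heap of size 20, so its Grundy value is 20.
Heap B is a plain Nim heap of size 1, so its Grundy value is 1.
The value of a disjunctive sum is the nim-sum of the parts.
Combined value = 20 XOR 1 = 21.

21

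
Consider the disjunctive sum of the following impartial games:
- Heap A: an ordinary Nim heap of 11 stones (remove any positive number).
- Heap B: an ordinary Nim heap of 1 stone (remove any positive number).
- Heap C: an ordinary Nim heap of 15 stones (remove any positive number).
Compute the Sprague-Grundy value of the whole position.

5

Heap A is a plain Nim heap of size 11, so its Grundy value is 11.
Heap B is a plain Nim heap of size 1, so its Grundy value is 1.
Heap C is a plain Nim heap of size 15, so its Grundy value is 15.
The value of a disjunctive sum is the nim-sum of the parts.
Combined value = 11 XOR 1 XOR 15 = 5.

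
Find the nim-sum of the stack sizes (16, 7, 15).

Bitwise XOR of the heap sizes:
  10000  (16)
  00111  (7)
  01111  (15)
  -----
  11000  (24)

24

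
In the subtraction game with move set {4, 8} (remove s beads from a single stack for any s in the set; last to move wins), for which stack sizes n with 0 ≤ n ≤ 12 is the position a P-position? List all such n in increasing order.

0, 1, 2, 3, 12

Grundy values for subtraction set {4, 8}:
g(0) = mex{} = 0
g(1) = mex{} = 0
g(2) = mex{} = 0
g(3) = mex{} = 0
g(4) = mex{0} = 1
g(5) = mex{0} = 1
g(6) = mex{0} = 1
g(7) = mex{0} = 1
g(8) = mex{0,1} = 2
g(9) = mex{0,1} = 2
g(10) = mex{0,1} = 2
g(11) = mex{0,1} = 2
g(12) = mex{1,2} = 0
The P-positions (g = 0) in 0..12 are 0, 1, 2, 3, 12.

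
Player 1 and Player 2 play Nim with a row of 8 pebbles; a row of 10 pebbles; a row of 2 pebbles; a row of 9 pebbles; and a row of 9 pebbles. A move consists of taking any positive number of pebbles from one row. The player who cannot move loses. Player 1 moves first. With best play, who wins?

Player 2 wins

Bitwise XOR of the heap sizes:
  1000  (8)
  1010  (10)
  0010  (2)
  1001  (9)
  1001  (9)
  ----
  0000  (0)
The nim-sum is 0, so this is a P-position: the player to move is in a losing position under optimal play; Player 1 is about to move from it and so loses — Player 2 wins.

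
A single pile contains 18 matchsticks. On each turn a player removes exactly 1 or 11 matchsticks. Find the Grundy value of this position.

Build the Grundy sequence with g(k) = mex{g(k−s) : s ∈ {1, 11}, s ≤ k}:
k:     0  1  2  3  4  5  6  7  8  9 10 11 12 13 14 15 16 17 18
g(k):  0  1  0  1  0  1  0  1  0  1  0  1  0  1  0  1  0  1  0
So g(18) = 0.

0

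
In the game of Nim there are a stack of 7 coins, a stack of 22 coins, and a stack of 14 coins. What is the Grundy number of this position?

Compute the nim-sum pairwise:
7 ^ 22 = 17
17 ^ 14 = 31

31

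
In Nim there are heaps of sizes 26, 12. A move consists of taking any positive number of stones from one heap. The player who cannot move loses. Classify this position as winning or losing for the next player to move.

Nim-sum: 26 ⊕ 12 = 22.
The nim-sum is 22 ≠ 0, so this is an N-position: the player to move can win.

Winning position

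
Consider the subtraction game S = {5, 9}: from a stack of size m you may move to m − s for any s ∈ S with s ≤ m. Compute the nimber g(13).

Grundy values for subtraction set {5, 9}:
g(0) = mex{} = 0
g(1) = mex{} = 0
g(2) = mex{} = 0
g(3) = mex{} = 0
g(4) = mex{} = 0
g(5) = mex{0} = 1
g(6) = mex{0} = 1
g(7) = mex{0} = 1
g(8) = mex{0} = 1
g(9) = mex{0} = 1
g(10) = mex{0,1} = 2
g(11) = mex{0,1} = 2
g(12) = mex{0,1} = 2
g(13) = mex{0,1} = 2
So g(13) = 2.

2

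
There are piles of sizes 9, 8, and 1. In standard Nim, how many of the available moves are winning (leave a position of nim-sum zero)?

0

Nim-sum: 9 XOR 8 XOR 1 = 0.
The nim-sum is already 0, so every move leaves a nonzero nim-sum — there are no winning moves.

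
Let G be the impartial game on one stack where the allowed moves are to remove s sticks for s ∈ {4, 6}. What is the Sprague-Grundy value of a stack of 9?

2

Build the Grundy sequence with g(k) = mex{g(k−s) : s ∈ {4, 6}, s ≤ k}:
g(0) = mex{} = 0
g(1) = mex{} = 0
g(2) = mex{} = 0
g(3) = mex{} = 0
g(4) = mex{0} = 1
g(5) = mex{0} = 1
g(6) = mex{0} = 1
g(7) = mex{0} = 1
g(8) = mex{0,1} = 2
g(9) = mex{0,1} = 2
So g(9) = 2.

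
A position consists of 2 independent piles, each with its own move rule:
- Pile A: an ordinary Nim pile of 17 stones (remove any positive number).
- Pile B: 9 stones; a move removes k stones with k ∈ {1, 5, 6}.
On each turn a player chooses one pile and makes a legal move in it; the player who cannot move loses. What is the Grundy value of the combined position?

18

Pile A is a plain Nim pile of size 17, so its Grundy value is 17.
Build the Grundy sequence for pile B with g(k) = mex{g(k−s) : s ∈ {1, 5, 6}, s ≤ k}:
k:     0  1  2  3  4  5  6  7  8  9
g(k):  0  1  0  1  0  1  2  3  2  3
So g(9) = 3.
The value of a disjunctive sum is the nim-sum of the parts.
Combined value = 17 ⊕ 3 = 18.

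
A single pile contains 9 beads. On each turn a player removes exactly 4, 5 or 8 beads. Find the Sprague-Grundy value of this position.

2

Build the Grundy sequence with g(k) = mex{g(k−s) : s ∈ {4, 5, 8}, s ≤ k}:
k:     0  1  2  3  4  5  6  7  8  9
g(k):  0  0  0  0  1  1  1  1  2  2
So g(9) = 2.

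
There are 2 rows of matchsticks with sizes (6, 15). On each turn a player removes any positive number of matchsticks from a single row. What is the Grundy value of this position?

9

Compute the nim-sum pairwise:
6 ^ 15 = 9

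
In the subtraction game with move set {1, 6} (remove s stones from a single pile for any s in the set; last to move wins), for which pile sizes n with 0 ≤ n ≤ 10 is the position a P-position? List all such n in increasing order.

0, 2, 4, 7, 9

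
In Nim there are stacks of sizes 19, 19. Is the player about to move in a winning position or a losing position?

Losing position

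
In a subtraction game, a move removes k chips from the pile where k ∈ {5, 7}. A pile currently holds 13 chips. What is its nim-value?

Build the Grundy sequence with g(k) = mex{g(k−s) : s ∈ {5, 7}, s ≤ k}:
g(0) = mex{} = 0
g(1) = mex{} = 0
g(2) = mex{} = 0
g(3) = mex{} = 0
g(4) = mex{} = 0
g(5) = mex{0} = 1
g(6) = mex{0} = 1
g(7) = mex{0} = 1
g(8) = mex{0} = 1
g(9) = mex{0} = 1
g(10) = mex{0,1} = 2
g(11) = mex{0,1} = 2
g(12) = mex{1} = 0
g(13) = mex{1} = 0
So g(13) = 0.

0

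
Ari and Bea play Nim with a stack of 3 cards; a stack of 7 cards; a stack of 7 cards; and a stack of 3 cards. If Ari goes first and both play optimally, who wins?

Nim-sum: 3 XOR 7 XOR 7 XOR 3 = 0.
The nim-sum is 0, so this is a P-position: the player to move is in a losing position under optimal play; Ari is about to move from it and so loses — Bea wins.

Bea wins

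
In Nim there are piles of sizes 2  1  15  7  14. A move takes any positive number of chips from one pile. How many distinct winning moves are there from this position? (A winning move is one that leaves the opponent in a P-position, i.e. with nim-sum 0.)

3

Compute the nim-sum pairwise:
2 ^ 1 = 3
3 ^ 15 = 12
12 ^ 7 = 11
11 ^ 14 = 5
The overall nim-sum is X = 5. A pile of size p has a winning move iff p XOR X < p (reduce it to p XOR X).
  2: 2 XOR 5 = 7 ≥ 2 — no move.
  1: 1 XOR 5 = 4 ≥ 1 — no move.
  15: 15 XOR 5 = 10 < 15 — winning move (to 10).
  7: 7 XOR 5 = 2 < 7 — winning move (to 2).
  14: 14 XOR 5 = 11 < 14 — winning move (to 11).
That gives 3 winning moves.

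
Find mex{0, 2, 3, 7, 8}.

0 is in the set but 1 is not, so the mex is 1.

1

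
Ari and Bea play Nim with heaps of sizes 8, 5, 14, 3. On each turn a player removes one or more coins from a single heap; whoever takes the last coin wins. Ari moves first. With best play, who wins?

In binary:
  1000  (8)
  0101  (5)
  1110  (14)
  0011  (3)
  ----
  0000  (0)
The nim-sum is 0, so this is a P-position: the player to move is in a losing position under optimal play; Ari is about to move from it and so loses — Bea wins.

Bea wins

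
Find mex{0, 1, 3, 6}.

2

The values 0, 1 are all present; 2 is the first non-negative integer missing from the set.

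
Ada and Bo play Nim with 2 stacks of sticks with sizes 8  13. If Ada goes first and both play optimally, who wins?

Bitwise XOR of the heap sizes:
  1000  (8)
  1101  (13)
  ----
  0101  (5)
The nim-sum is 5 ≠ 0, so this is an N-position: the player to move can win; Ada has a winning move.

Ada wins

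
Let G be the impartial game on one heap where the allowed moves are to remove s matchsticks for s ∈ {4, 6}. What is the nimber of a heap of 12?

Grundy values for subtraction set {4, 6}:
g(0) = mex{} = 0
g(1) = mex{} = 0
g(2) = mex{} = 0
g(3) = mex{} = 0
g(4) = mex{0} = 1
g(5) = mex{0} = 1
g(6) = mex{0} = 1
g(7) = mex{0} = 1
g(8) = mex{0,1} = 2
g(9) = mex{0,1} = 2
g(10) = mex{1} = 0
g(11) = mex{1} = 0
g(12) = mex{1,2} = 0
So g(12) = 0.

0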